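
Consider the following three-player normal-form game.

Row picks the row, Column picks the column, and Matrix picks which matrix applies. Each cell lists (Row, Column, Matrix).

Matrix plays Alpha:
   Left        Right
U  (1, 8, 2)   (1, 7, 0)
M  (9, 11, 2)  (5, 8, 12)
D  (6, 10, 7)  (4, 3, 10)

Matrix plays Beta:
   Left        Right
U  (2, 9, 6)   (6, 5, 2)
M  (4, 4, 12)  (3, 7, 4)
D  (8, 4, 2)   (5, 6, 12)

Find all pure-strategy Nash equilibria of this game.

This game has no pure Nash equilibrium.

Row against (Left, Alpha): payoffs 1, 9, 6 → best response M.
Row against (Left, Beta): payoffs 2, 4, 8 → best response D.
Row against (Right, Alpha): payoffs 1, 5, 4 → best response M.
Row against (Right, Beta): payoffs 6, 3, 5 → best response U.
Column against (U, Alpha): payoffs 8, 7 → best response Left.
Column against (U, Beta): payoffs 9, 5 → best response Left.
Column against (M, Alpha): payoffs 11, 8 → best response Left.
Column against (M, Beta): payoffs 4, 7 → best response Right.
Column against (D, Alpha): payoffs 10, 3 → best response Left.
Column against (D, Beta): payoffs 4, 6 → best response Right.
Matrix against (U, Left): payoffs 2, 6 → best response Beta.
Matrix against (U, Right): payoffs 0, 2 → best response Beta.
Matrix against (M, Left): payoffs 2, 12 → best response Beta.
Matrix against (M, Right): payoffs 12, 4 → best response Alpha.
Matrix against (D, Left): payoffs 7, 2 → best response Alpha.
Matrix against (D, Right): payoffs 10, 12 → best response Beta.
No profile is a mutual best response for all players.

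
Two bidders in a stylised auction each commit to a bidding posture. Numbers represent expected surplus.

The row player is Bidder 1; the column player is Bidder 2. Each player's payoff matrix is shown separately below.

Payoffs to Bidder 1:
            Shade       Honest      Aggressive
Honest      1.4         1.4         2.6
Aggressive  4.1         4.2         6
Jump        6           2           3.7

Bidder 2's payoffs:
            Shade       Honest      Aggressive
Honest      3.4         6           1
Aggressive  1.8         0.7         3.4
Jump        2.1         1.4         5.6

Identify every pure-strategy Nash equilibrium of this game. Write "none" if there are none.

Pure NE: (Aggressive, Aggressive)

Bidder 1 against Shade: payoffs 1.4, 4.1, 6 → best response Jump.
Bidder 1 against Honest: payoffs 1.4, 4.2, 2 → best response Aggressive.
Bidder 1 against Aggressive: payoffs 2.6, 6, 3.7 → best response Aggressive.
Bidder 2 against Honest: payoffs 3.4, 6, 1 → best response Honest.
Bidder 2 against Aggressive: payoffs 1.8, 0.7, 3.4 → best response Aggressive.
Bidder 2 against Jump: payoffs 2.1, 1.4, 5.6 → best response Aggressive.
Mutual best responses: (Aggressive, Aggressive).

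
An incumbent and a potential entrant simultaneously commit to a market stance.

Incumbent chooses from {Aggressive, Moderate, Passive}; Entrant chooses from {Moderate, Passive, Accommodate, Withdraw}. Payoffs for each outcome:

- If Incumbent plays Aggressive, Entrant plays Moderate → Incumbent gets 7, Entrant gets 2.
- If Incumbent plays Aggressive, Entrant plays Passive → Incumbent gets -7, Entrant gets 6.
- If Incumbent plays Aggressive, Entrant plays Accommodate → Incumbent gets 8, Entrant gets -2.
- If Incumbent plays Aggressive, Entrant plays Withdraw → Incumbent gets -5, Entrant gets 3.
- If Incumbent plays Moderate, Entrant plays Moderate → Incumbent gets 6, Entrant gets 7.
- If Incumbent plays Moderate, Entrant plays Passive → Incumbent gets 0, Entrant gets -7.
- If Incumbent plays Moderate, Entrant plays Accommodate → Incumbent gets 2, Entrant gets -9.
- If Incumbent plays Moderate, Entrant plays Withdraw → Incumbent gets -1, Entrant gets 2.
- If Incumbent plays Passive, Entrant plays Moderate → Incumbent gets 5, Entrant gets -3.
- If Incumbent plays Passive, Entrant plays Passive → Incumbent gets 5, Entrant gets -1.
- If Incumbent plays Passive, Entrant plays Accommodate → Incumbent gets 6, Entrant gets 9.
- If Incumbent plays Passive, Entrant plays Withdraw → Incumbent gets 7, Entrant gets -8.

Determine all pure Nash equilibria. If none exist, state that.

For each strategy profile, look for a profitable unilateral deviation.
(Aggressive, Moderate): Entrant can switch to Passive (2 → 6). Not NE.
(Aggressive, Passive): Incumbent can switch to Moderate (-7 → 0). Not NE.
(Aggressive, Accommodate): Entrant can switch to Moderate (-2 → 2). Not NE.
(Aggressive, Withdraw): Incumbent can switch to Moderate (-5 → -1). Not NE.
(Moderate, Moderate): Incumbent can switch to Aggressive (6 → 7). Not NE.
(Moderate, Passive): Incumbent can switch to Passive (0 → 5). Not NE.
(Moderate, Accommodate): Incumbent can switch to Aggressive (2 → 8). Not NE.
(Moderate, Withdraw): Incumbent can switch to Passive (-1 → 7). Not NE.
(The remaining 4 profiles each have a profitable deviation by the same check.)

There is no pure-strategy Nash equilibrium.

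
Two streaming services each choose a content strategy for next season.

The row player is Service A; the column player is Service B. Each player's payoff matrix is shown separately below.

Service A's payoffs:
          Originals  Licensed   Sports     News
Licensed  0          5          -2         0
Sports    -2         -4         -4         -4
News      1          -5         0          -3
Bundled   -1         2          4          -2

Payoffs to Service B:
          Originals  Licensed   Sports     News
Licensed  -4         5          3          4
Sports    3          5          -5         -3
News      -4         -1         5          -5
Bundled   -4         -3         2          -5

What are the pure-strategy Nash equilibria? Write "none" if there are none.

For each player, find the best response to each opponent profile; mutual best responses are the pure NE.
Service A against Originals: payoffs 0, -2, 1, -1 → best response News.
Service A against Licensed: payoffs 5, -4, -5, 2 → best response Licensed.
Service A against Sports: payoffs -2, -4, 0, 4 → best response Bundled.
Service A against News: payoffs 0, -4, -3, -2 → best response Licensed.
Service B against Licensed: payoffs -4, 5, 3, 4 → best response Licensed.
Service B against Sports: payoffs 3, 5, -5, -3 → best response Licensed.
Service B against News: payoffs -4, -1, 5, -5 → best response Sports.
Service B against Bundled: payoffs -4, -3, 2, -5 → best response Sports.
Mutual best responses: (Licensed, Licensed); (Bundled, Sports).

The pure Nash equilibria are (Licensed, Licensed); (Bundled, Sports).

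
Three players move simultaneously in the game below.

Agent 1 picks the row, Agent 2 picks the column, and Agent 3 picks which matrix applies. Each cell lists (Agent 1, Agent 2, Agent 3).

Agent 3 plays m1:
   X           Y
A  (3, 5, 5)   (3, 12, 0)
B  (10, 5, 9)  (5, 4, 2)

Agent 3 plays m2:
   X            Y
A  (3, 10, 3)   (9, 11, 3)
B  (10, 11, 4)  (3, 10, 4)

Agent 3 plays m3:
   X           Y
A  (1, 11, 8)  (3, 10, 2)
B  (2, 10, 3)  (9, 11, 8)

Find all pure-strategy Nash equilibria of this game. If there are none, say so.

(A, Y, m2); (B, X, m1); (B, Y, m3)

(A, X, m1): Agent 1 can switch to B (3 → 10). Not NE.
(A, X, m2): Agent 1 can switch to B (3 → 10). Not NE.
(A, X, m3): Agent 1 can switch to B (1 → 2). Not NE.
(A, Y, m1): Agent 1 can switch to B (3 → 5). Not NE.
(A, Y, m2): Agent 1 gets 9, best alternative 3; Agent 2 gets 11, best alternative 10; Agent 3 gets 3, best alternative 2. No profitable deviation — NE.
(A, Y, m3): Agent 1 can switch to B (3 → 9). Not NE.
(B, X, m1): Agent 1 gets 10, best alternative 3; Agent 2 gets 5, best alternative 4; Agent 3 gets 9, best alternative 4. No profitable deviation — NE.
(B, X, m2): Agent 3 can switch to m1 (4 → 9). Not NE.
(B, X, m3): Agent 2 can switch to Y (10 → 11). Not NE.
(B, Y, m1): Agent 2 can switch to X (4 → 5). Not NE.
(B, Y, m2): Agent 1 can switch to A (3 → 9). Not NE.
(B, Y, m3): Agent 1 gets 9, best alternative 3; Agent 2 gets 11, best alternative 10; Agent 3 gets 8, best alternative 4. No profitable deviation — NE.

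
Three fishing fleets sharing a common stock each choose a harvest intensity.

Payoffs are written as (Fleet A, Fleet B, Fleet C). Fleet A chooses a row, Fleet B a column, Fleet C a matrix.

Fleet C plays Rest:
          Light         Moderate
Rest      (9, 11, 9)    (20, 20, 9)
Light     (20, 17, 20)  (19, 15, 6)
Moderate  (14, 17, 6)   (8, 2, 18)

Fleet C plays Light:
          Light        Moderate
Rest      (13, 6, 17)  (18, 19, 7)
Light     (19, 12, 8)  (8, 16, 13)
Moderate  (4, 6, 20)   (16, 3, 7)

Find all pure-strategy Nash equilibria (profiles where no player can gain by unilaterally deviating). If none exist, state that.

Fleet A against (Light, Rest): payoffs 9, 20, 14 → best response Light.
Fleet A against (Light, Light): payoffs 13, 19, 4 → best response Light.
Fleet A against (Moderate, Rest): payoffs 20, 19, 8 → best response Rest.
Fleet A against (Moderate, Light): payoffs 18, 8, 16 → best response Rest.
Fleet B against (Rest, Rest): payoffs 11, 20 → best response Moderate.
Fleet B against (Rest, Light): payoffs 6, 19 → best response Moderate.
Fleet B against (Light, Rest): payoffs 17, 15 → best response Light.
Fleet B against (Light, Light): payoffs 12, 16 → best response Moderate.
Fleet B against (Moderate, Rest): payoffs 17, 2 → best response Light.
Fleet B against (Moderate, Light): payoffs 6, 3 → best response Light.
Fleet C against (Rest, Light): payoffs 9, 17 → best response Light.
Fleet C against (Rest, Moderate): payoffs 9, 7 → best response Rest.
Fleet C against (Light, Light): payoffs 20, 8 → best response Rest.
Fleet C against (Light, Moderate): payoffs 6, 13 → best response Light.
Fleet C against (Moderate, Light): payoffs 6, 20 → best response Light.
Fleet C against (Moderate, Moderate): payoffs 18, 7 → best response Rest.
Mutual best responses: (Rest, Moderate, Rest); (Light, Light, Rest).

(Rest, Moderate, Rest); (Light, Light, Rest)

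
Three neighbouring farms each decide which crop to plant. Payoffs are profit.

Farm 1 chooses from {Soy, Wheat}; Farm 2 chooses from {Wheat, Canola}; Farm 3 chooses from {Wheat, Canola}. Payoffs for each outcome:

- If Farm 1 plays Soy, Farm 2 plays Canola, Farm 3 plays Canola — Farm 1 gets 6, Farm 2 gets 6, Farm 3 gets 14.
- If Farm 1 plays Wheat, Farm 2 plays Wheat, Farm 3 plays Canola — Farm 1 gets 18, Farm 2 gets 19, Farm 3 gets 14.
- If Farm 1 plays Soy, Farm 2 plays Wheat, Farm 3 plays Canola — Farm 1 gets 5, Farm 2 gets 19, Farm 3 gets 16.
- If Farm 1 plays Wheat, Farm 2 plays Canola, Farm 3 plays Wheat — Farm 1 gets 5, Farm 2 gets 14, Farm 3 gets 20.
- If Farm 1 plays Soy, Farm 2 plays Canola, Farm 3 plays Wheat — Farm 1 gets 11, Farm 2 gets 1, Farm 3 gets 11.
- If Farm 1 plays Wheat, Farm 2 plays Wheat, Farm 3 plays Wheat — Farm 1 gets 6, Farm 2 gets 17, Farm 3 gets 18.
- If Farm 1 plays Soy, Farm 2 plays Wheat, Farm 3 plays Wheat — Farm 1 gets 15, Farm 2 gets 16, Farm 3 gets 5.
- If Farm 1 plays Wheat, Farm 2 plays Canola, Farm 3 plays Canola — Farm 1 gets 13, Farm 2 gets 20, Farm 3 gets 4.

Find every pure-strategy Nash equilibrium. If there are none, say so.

There is no pure-strategy Nash equilibrium.

Check each profile: it is a Nash equilibrium iff no player can strictly gain by switching unilaterally.
(Soy, Wheat, Wheat): Farm 3 can switch to Canola (5 → 16). Not NE.
(Soy, Wheat, Canola): Farm 1 can switch to Wheat (5 → 18). Not NE.
(Soy, Canola, Wheat): Farm 2 can switch to Wheat (1 → 16). Not NE.
(Soy, Canola, Canola): Farm 1 can switch to Wheat (6 → 13). Not NE.
(Wheat, Wheat, Wheat): Farm 1 can switch to Soy (6 → 15). Not NE.
(Wheat, Wheat, Canola): Farm 2 can switch to Canola (19 → 20). Not NE.
(The remaining 2 profiles each have a profitable deviation by the same check.)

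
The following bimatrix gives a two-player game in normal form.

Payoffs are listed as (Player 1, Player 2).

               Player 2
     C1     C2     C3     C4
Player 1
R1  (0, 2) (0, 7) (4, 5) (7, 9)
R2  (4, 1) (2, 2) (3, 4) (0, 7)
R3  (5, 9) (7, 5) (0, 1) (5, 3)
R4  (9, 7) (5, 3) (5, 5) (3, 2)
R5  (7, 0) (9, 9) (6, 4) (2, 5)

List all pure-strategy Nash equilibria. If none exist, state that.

(R1, C4), (R4, C1), (R5, C2)

Player 1 against C1: payoffs 0, 4, 5, 9, 7 → best response R4.
Player 1 against C2: payoffs 0, 2, 7, 5, 9 → best response R5.
Player 1 against C3: payoffs 4, 3, 0, 5, 6 → best response R5.
Player 1 against C4: payoffs 7, 0, 5, 3, 2 → best response R1.
Player 2 against R1: payoffs 2, 7, 5, 9 → best response C4.
Player 2 against R2: payoffs 1, 2, 4, 7 → best response C4.
Player 2 against R3: payoffs 9, 5, 1, 3 → best response C1.
Player 2 against R4: payoffs 7, 3, 5, 2 → best response C1.
Player 2 against R5: payoffs 0, 9, 4, 5 → best response C2.
Mutual best responses: (R1, C4); (R4, C1); (R5, C2).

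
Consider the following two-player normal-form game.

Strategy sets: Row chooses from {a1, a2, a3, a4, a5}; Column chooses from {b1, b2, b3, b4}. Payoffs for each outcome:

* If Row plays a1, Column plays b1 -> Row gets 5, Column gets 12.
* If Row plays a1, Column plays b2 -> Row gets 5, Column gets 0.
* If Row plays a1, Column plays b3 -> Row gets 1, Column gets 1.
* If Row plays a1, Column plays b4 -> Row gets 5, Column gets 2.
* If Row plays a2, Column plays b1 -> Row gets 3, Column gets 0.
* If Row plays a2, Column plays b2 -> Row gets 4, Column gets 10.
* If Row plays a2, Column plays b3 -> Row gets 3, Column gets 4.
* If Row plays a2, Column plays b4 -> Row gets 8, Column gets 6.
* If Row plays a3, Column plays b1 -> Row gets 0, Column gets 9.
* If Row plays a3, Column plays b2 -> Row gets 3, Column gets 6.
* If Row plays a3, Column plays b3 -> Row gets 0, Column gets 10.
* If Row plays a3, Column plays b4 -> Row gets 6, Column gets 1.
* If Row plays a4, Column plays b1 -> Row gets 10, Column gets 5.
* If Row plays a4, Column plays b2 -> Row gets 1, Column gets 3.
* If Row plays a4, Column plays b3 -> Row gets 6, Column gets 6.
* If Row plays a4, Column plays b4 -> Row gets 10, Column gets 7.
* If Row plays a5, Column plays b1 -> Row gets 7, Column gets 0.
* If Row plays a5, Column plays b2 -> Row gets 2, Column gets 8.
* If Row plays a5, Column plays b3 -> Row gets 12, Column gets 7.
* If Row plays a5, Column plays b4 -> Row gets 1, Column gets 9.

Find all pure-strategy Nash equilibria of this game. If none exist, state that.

The unique pure-strategy Nash equilibrium is (a4, b4).

Row against b1: payoffs 5, 3, 0, 10, 7 → best response a4.
Row against b2: payoffs 5, 4, 3, 1, 2 → best response a1.
Row against b3: payoffs 1, 3, 0, 6, 12 → best response a5.
Row against b4: payoffs 5, 8, 6, 10, 1 → best response a4.
Column against a1: payoffs 12, 0, 1, 2 → best response b1.
Column against a2: payoffs 0, 10, 4, 6 → best response b2.
Column against a3: payoffs 9, 6, 10, 1 → best response b3.
Column against a4: payoffs 5, 3, 6, 7 → best response b4.
Column against a5: payoffs 0, 8, 7, 9 → best response b4.
Mutual best responses: (a4, b4).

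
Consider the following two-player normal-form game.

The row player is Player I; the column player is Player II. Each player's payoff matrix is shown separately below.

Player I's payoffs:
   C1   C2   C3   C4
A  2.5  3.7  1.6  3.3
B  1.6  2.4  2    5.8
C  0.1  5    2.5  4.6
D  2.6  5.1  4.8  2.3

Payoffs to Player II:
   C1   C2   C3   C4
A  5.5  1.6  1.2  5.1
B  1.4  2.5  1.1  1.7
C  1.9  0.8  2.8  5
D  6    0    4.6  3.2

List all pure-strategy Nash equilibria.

Player I against C1: payoffs 2.5, 1.6, 0.1, 2.6 → best response D.
Player I against C2: payoffs 3.7, 2.4, 5, 5.1 → best response D.
Player I against C3: payoffs 1.6, 2, 2.5, 4.8 → best response D.
Player I against C4: payoffs 3.3, 5.8, 4.6, 2.3 → best response B.
Player II against A: payoffs 5.5, 1.6, 1.2, 5.1 → best response C1.
Player II against B: payoffs 1.4, 2.5, 1.1, 1.7 → best response C2.
Player II against C: payoffs 1.9, 0.8, 2.8, 5 → best response C4.
Player II against D: payoffs 6, 0, 4.6, 3.2 → best response C1.
Mutual best responses: (D, C1).

The unique pure-strategy Nash equilibrium is (D, C1).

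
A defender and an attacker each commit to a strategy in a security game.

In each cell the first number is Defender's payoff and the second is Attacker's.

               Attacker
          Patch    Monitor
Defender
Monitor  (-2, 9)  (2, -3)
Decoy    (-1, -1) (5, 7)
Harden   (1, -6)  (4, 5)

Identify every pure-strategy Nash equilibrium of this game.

For each player, find the best response to each opponent profile; mutual best responses are the pure NE.
Defender against Patch: payoffs -2, -1, 1 → best response Harden.
Defender against Monitor: payoffs 2, 5, 4 → best response Decoy.
Attacker against Monitor: payoffs 9, -3 → best response Patch.
Attacker against Decoy: payoffs -1, 7 → best response Monitor.
Attacker against Harden: payoffs -6, 5 → best response Monitor.
Mutual best responses: (Decoy, Monitor).

The unique pure-strategy Nash equilibrium is (Decoy, Monitor).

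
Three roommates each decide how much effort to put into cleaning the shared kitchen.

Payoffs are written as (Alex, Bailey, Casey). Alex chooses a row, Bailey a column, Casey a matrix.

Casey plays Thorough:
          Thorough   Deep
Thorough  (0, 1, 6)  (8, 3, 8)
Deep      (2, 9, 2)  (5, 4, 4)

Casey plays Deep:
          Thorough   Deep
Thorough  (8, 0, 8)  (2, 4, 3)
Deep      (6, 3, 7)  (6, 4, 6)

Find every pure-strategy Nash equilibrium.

(Thorough, Thorough, Thorough): Alex can switch to Deep (0 → 2). Not NE.
(Thorough, Thorough, Deep): Bailey can switch to Deep (0 → 4). Not NE.
(Thorough, Deep, Thorough): Alex gets 8, best alternative 5; Bailey gets 3, best alternative 1; Casey gets 8, best alternative 3. No profitable deviation — NE.
(Thorough, Deep, Deep): Alex can switch to Deep (2 → 6). Not NE.
(Deep, Thorough, Thorough): Casey can switch to Deep (2 → 7). Not NE.
(Deep, Thorough, Deep): Alex can switch to Thorough (6 → 8). Not NE.
(Deep, Deep, Thorough): Alex can switch to Thorough (5 → 8). Not NE.
(Deep, Deep, Deep): Alex gets 6, best alternative 2; Bailey gets 4, best alternative 3; Casey gets 6, best alternative 4. No profitable deviation — NE.

The pure Nash equilibria are (Thorough, Deep, Thorough) and (Deep, Deep, Deep).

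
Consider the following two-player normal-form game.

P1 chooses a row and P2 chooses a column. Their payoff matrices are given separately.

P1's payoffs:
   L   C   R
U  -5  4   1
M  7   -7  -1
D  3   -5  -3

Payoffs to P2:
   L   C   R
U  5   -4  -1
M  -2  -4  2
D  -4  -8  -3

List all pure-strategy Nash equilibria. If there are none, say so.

Mark each player's best response to every combination of opponents' strategies; a profile where every player is best-responding is a pure Nash equilibrium.
P1 against L: payoffs -5, 7, 3 → best response M.
P1 against C: payoffs 4, -7, -5 → best response U.
P1 against R: payoffs 1, -1, -3 → best response U.
P2 against U: payoffs 5, -4, -1 → best response L.
P2 against M: payoffs -2, -4, 2 → best response R.
P2 against D: payoffs -4, -8, -3 → best response R.
No profile is a mutual best response for all players.

There is no pure-strategy Nash equilibrium.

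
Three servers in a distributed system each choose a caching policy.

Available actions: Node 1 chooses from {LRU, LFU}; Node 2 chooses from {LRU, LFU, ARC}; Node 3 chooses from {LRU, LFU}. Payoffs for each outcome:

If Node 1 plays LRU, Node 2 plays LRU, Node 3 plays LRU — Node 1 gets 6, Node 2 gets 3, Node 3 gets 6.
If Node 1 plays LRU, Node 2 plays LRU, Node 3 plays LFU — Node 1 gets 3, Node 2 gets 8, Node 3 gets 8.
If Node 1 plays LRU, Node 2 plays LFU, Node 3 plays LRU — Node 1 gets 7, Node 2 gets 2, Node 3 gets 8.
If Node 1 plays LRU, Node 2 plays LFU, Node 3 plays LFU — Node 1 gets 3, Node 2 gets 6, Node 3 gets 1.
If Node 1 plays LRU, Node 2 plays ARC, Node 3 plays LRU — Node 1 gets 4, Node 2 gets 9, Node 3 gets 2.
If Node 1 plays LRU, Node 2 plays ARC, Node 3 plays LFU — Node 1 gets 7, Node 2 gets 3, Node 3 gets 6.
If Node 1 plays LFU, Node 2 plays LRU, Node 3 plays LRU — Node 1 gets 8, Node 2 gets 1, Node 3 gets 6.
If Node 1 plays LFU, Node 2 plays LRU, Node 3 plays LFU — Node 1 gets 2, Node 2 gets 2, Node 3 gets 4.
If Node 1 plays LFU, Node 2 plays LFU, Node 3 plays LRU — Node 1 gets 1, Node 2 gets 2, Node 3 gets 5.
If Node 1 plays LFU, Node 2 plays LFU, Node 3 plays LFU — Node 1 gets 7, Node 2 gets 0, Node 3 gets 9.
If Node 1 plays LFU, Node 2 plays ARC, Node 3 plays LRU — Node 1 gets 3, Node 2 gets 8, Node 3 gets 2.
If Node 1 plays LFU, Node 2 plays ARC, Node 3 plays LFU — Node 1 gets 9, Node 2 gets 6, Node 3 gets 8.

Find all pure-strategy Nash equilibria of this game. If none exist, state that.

(LRU, LRU, LFU) and (LFU, ARC, LFU)

(LRU, LRU, LRU): Node 1 can switch to LFU (6 → 8). Not NE.
(LRU, LRU, LFU): Node 1 gets 3, best alternative 2; Node 2 gets 8, best alternative 6; Node 3 gets 8, best alternative 6. No profitable deviation — NE.
(LRU, LFU, LRU): Node 2 can switch to LRU (2 → 3). Not NE.
(LRU, LFU, LFU): Node 1 can switch to LFU (3 → 7). Not NE.
(LRU, ARC, LRU): Node 3 can switch to LFU (2 → 6). Not NE.
(LRU, ARC, LFU): Node 1 can switch to LFU (7 → 9). Not NE.
(LFU, LRU, LRU): Node 2 can switch to LFU (1 → 2). Not NE.
(LFU, LRU, LFU): Node 1 can switch to LRU (2 → 3). Not NE.
(LFU, LFU, LRU): Node 1 can switch to LRU (1 → 7). Not NE.
(LFU, ARC, LFU): Node 1 gets 9, best alternative 7; Node 2 gets 6, best alternative 2; Node 3 gets 8, best alternative 2. No profitable deviation — NE.
(The remaining 2 profiles each have a profitable deviation by the same check.)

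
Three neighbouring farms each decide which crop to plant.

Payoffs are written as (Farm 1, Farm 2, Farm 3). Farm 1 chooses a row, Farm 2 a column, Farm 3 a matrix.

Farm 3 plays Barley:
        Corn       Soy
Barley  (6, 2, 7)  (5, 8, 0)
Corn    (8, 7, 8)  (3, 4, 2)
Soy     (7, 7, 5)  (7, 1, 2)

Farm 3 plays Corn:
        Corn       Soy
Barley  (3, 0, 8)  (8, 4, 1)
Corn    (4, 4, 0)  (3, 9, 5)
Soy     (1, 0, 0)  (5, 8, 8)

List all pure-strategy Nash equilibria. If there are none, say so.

The pure Nash equilibria are (Barley, Soy, Corn) and (Corn, Corn, Barley).

Farm 1 against (Corn, Barley): payoffs 6, 8, 7 → best response Corn.
Farm 1 against (Corn, Corn): payoffs 3, 4, 1 → best response Corn.
Farm 1 against (Soy, Barley): payoffs 5, 3, 7 → best response Soy.
Farm 1 against (Soy, Corn): payoffs 8, 3, 5 → best response Barley.
Farm 2 against (Barley, Barley): payoffs 2, 8 → best response Soy.
Farm 2 against (Barley, Corn): payoffs 0, 4 → best response Soy.
Farm 2 against (Corn, Barley): payoffs 7, 4 → best response Corn.
Farm 2 against (Corn, Corn): payoffs 4, 9 → best response Soy.
Farm 2 against (Soy, Barley): payoffs 7, 1 → best response Corn.
Farm 2 against (Soy, Corn): payoffs 0, 8 → best response Soy.
Farm 3 against (Barley, Corn): payoffs 7, 8 → best response Corn.
Farm 3 against (Barley, Soy): payoffs 0, 1 → best response Corn.
Farm 3 against (Corn, Corn): payoffs 8, 0 → best response Barley.
Farm 3 against (Corn, Soy): payoffs 2, 5 → best response Corn.
Farm 3 against (Soy, Corn): payoffs 5, 0 → best response Barley.
Farm 3 against (Soy, Soy): payoffs 2, 8 → best response Corn.
Mutual best responses: (Barley, Soy, Corn); (Corn, Corn, Barley).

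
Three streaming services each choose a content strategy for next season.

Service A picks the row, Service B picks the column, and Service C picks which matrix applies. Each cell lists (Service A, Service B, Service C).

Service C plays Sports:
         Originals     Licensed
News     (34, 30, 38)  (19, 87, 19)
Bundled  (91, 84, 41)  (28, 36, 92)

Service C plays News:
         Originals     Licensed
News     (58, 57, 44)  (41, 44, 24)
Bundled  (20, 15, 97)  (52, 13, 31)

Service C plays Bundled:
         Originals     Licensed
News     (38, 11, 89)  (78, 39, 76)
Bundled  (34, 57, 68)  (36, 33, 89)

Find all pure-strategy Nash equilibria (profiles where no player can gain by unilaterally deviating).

(News, Originals, Sports): Service A can switch to Bundled (34 → 91). Not NE.
(News, Originals, News): Service C can switch to Bundled (44 → 89). Not NE.
(News, Originals, Bundled): Service B can switch to Licensed (11 → 39). Not NE.
(News, Licensed, Sports): Service A can switch to Bundled (19 → 28). Not NE.
(News, Licensed, News): Service A can switch to Bundled (41 → 52). Not NE.
(News, Licensed, Bundled): Service A gets 78, best alternative 36; Service B gets 39, best alternative 11; Service C gets 76, best alternative 24. No profitable deviation — NE.
(Bundled, Originals, Sports): Service C can switch to News (41 → 97). Not NE.
(Bundled, Originals, News): Service A can switch to News (20 → 58). Not NE.
(Bundled, Originals, Bundled): Service A can switch to News (34 → 38). Not NE.
(Bundled, Licensed, Sports): Service B can switch to Originals (36 → 84). Not NE.
(Bundled, Licensed, News): Service B can switch to Originals (13 → 15). Not NE.
(Bundled, Licensed, Bundled): Service A can switch to News (36 → 78). Not NE.

Pure NE: (News, Licensed, Bundled)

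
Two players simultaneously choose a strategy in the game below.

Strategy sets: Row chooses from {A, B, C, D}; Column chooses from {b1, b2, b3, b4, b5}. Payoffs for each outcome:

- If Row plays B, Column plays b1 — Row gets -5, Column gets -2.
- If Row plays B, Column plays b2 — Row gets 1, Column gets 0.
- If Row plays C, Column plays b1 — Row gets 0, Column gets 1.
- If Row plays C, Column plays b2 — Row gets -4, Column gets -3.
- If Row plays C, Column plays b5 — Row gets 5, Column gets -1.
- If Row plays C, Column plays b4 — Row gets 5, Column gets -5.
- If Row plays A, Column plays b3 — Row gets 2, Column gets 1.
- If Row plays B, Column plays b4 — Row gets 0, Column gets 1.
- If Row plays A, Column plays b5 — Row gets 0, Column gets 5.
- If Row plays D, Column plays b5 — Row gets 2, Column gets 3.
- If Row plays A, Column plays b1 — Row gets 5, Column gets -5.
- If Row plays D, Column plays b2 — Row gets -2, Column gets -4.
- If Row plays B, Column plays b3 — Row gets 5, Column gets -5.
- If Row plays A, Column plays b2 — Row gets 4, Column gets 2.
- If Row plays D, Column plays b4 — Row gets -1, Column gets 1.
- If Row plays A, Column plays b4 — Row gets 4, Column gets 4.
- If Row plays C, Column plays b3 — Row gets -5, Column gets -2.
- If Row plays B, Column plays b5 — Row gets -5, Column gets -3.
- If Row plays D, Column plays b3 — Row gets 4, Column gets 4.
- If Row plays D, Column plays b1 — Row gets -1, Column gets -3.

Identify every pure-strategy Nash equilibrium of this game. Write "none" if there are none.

This game has no pure Nash equilibrium.

Check each profile: it is a Nash equilibrium iff no player can strictly gain by switching unilaterally.
(A, b1): Column can switch to b2 (-5 → 2). Not NE.
(A, b2): Column can switch to b4 (2 → 4). Not NE.
(A, b3): Row can switch to B (2 → 5). Not NE.
(A, b4): Row can switch to C (4 → 5). Not NE.
(A, b5): Row can switch to C (0 → 5). Not NE.
(B, b1): Row can switch to A (-5 → 5). Not NE.
(The remaining 14 profiles each have a profitable deviation by the same check.)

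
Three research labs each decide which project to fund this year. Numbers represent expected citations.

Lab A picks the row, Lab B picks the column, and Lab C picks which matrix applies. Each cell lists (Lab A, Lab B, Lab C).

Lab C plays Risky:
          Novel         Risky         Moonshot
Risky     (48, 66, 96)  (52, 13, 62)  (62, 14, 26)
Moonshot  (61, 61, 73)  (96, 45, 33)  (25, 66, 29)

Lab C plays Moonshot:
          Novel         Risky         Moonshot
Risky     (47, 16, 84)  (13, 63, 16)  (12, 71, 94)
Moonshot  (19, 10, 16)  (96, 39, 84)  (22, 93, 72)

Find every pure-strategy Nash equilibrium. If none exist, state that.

Lab A against (Novel, Risky): payoffs 48, 61 → best response Moonshot.
Lab A against (Novel, Moonshot): payoffs 47, 19 → best response Risky.
Lab A against (Risky, Risky): payoffs 52, 96 → best response Moonshot.
Lab A against (Risky, Moonshot): payoffs 13, 96 → best response Moonshot.
Lab A against (Moonshot, Risky): payoffs 62, 25 → best response Risky.
Lab A against (Moonshot, Moonshot): payoffs 12, 22 → best response Moonshot.
Lab B against (Risky, Risky): payoffs 66, 13, 14 → best response Novel.
Lab B against (Risky, Moonshot): payoffs 16, 63, 71 → best response Moonshot.
Lab B against (Moonshot, Risky): payoffs 61, 45, 66 → best response Moonshot.
Lab B against (Moonshot, Moonshot): payoffs 10, 39, 93 → best response Moonshot.
Lab C against (Risky, Novel): payoffs 96, 84 → best response Risky.
Lab C against (Risky, Risky): payoffs 62, 16 → best response Risky.
Lab C against (Risky, Moonshot): payoffs 26, 94 → best response Moonshot.
Lab C against (Moonshot, Novel): payoffs 73, 16 → best response Risky.
Lab C against (Moonshot, Risky): payoffs 33, 84 → best response Moonshot.
Lab C against (Moonshot, Moonshot): payoffs 29, 72 → best response Moonshot.
Mutual best responses: (Moonshot, Moonshot, Moonshot).

The unique pure-strategy Nash equilibrium is (Moonshot, Moonshot, Moonshot).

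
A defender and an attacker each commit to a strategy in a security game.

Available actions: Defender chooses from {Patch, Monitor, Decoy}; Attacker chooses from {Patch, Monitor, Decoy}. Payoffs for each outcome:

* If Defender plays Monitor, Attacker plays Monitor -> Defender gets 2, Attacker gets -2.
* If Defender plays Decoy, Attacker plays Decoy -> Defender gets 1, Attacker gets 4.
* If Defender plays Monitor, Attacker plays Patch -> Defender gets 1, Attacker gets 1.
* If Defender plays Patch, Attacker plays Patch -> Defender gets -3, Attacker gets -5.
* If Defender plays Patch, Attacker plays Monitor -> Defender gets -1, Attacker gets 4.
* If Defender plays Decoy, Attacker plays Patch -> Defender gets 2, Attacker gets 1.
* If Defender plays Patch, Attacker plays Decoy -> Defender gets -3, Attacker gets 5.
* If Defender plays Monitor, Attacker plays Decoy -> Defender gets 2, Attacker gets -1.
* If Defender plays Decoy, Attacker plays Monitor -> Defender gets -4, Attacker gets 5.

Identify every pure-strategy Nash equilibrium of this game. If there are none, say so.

There is no pure-strategy Nash equilibrium.

Defender against Patch: payoffs -3, 1, 2 → best response Decoy.
Defender against Monitor: payoffs -1, 2, -4 → best response Monitor.
Defender against Decoy: payoffs -3, 2, 1 → best response Monitor.
Attacker against Patch: payoffs -5, 4, 5 → best response Decoy.
Attacker against Monitor: payoffs 1, -2, -1 → best response Patch.
Attacker against Decoy: payoffs 1, 5, 4 → best response Monitor.
No profile is a mutual best response for all players.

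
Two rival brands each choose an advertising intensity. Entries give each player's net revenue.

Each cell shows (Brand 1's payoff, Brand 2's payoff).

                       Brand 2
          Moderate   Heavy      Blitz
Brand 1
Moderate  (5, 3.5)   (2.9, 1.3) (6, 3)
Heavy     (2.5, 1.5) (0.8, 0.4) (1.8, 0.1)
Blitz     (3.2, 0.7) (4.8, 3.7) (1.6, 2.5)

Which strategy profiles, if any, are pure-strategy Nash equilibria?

Brand 1 against Moderate: payoffs 5, 2.5, 3.2 → best response Moderate.
Brand 1 against Heavy: payoffs 2.9, 0.8, 4.8 → best response Blitz.
Brand 1 against Blitz: payoffs 6, 1.8, 1.6 → best response Moderate.
Brand 2 against Moderate: payoffs 3.5, 1.3, 3 → best response Moderate.
Brand 2 against Heavy: payoffs 1.5, 0.4, 0.1 → best response Moderate.
Brand 2 against Blitz: payoffs 0.7, 3.7, 2.5 → best response Heavy.
Mutual best responses: (Moderate, Moderate); (Blitz, Heavy).

Pure-strategy Nash equilibria: (Moderate, Moderate); (Blitz, Heavy)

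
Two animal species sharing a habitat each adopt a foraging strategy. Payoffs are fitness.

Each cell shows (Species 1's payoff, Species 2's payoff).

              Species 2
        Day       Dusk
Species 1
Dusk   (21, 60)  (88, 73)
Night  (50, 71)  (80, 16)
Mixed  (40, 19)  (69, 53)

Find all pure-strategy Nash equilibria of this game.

Pure-strategy Nash equilibria: (Dusk, Dusk), (Night, Day)

Species 1 against Day: payoffs 21, 50, 40 → best response Night.
Species 1 against Dusk: payoffs 88, 80, 69 → best response Dusk.
Species 2 against Dusk: payoffs 60, 73 → best response Dusk.
Species 2 against Night: payoffs 71, 16 → best response Day.
Species 2 against Mixed: payoffs 19, 53 → best response Dusk.
Mutual best responses: (Dusk, Dusk); (Night, Day).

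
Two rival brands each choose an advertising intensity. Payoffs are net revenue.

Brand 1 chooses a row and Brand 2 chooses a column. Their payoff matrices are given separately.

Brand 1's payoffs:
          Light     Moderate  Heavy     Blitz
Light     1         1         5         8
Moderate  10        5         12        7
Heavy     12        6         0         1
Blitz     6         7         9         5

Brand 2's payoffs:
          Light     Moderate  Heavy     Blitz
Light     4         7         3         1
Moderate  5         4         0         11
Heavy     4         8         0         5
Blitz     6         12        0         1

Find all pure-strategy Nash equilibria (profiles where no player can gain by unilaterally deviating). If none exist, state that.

For each player, find the best response to each opponent profile; mutual best responses are the pure NE.
Brand 1 against Light: payoffs 1, 10, 12, 6 → best response Heavy.
Brand 1 against Moderate: payoffs 1, 5, 6, 7 → best response Blitz.
Brand 1 against Heavy: payoffs 5, 12, 0, 9 → best response Moderate.
Brand 1 against Blitz: payoffs 8, 7, 1, 5 → best response Light.
Brand 2 against Light: payoffs 4, 7, 3, 1 → best response Moderate.
Brand 2 against Moderate: payoffs 5, 4, 0, 11 → best response Blitz.
Brand 2 against Heavy: payoffs 4, 8, 0, 5 → best response Moderate.
Brand 2 against Blitz: payoffs 6, 12, 0, 1 → best response Moderate.
Mutual best responses: (Blitz, Moderate).

Pure NE: (Blitz, Moderate)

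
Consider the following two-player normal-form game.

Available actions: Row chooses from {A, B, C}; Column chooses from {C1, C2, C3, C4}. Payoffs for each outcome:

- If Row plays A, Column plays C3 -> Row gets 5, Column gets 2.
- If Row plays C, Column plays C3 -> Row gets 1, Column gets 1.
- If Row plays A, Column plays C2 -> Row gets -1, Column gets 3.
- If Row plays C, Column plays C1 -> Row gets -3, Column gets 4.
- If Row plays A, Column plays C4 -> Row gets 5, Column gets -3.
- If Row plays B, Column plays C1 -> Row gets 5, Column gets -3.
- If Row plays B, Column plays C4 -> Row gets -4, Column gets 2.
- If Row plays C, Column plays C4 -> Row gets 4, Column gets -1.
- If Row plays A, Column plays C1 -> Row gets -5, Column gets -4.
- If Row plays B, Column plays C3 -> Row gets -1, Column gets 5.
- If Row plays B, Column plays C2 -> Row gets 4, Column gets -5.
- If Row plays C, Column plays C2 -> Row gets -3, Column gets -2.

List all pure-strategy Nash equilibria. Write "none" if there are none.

(A, C1): Row can switch to B (-5 → 5). Not NE.
(A, C2): Row can switch to B (-1 → 4). Not NE.
(A, C3): Column can switch to C2 (2 → 3). Not NE.
(A, C4): Column can switch to C2 (-3 → 3). Not NE.
(B, C1): Column can switch to C3 (-3 → 5). Not NE.
(B, C2): Column can switch to C1 (-5 → -3). Not NE.
(B, C3): Row can switch to A (-1 → 5). Not NE.
(B, C4): Row can switch to A (-4 → 5). Not NE.
(C, C1): Row can switch to B (-3 → 5). Not NE.
(C, C2): Row can switch to A (-3 → -1). Not NE.
(The remaining 2 profiles each have a profitable deviation by the same check.)

none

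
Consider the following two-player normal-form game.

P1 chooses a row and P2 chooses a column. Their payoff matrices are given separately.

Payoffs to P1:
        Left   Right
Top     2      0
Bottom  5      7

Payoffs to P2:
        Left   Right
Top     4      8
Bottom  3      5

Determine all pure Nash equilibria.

Check each profile: it is a Nash equilibrium iff no player can strictly gain by switching unilaterally.
(Top, Left): P1 can switch to Bottom (2 → 5). Not NE.
(Top, Right): P1 can switch to Bottom (0 → 7). Not NE.
(Bottom, Left): P2 can switch to Right (3 → 5). Not NE.
(Bottom, Right): P1 gets 7, best alternative 0; P2 gets 5, best alternative 3. No profitable deviation — NE.

The unique pure-strategy Nash equilibrium is (Bottom, Right).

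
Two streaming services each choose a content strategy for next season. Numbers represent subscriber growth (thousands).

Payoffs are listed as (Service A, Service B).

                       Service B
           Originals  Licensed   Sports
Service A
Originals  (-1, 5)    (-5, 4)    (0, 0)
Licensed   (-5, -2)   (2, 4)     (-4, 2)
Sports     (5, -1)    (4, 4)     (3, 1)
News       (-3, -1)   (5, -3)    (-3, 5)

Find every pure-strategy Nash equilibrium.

Service A against Originals: payoffs -1, -5, 5, -3 → best response Sports.
Service A against Licensed: payoffs -5, 2, 4, 5 → best response News.
Service A against Sports: payoffs 0, -4, 3, -3 → best response Sports.
Service B against Originals: payoffs 5, 4, 0 → best response Originals.
Service B against Licensed: payoffs -2, 4, 2 → best response Licensed.
Service B against Sports: payoffs -1, 4, 1 → best response Licensed.
Service B against News: payoffs -1, -3, 5 → best response Sports.
No profile is a mutual best response for all players.

none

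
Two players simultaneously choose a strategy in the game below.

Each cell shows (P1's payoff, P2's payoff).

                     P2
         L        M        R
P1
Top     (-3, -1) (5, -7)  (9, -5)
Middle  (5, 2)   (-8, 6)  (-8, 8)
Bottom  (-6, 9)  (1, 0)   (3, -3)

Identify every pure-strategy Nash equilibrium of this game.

(Top, L): P1 can switch to Middle (-3 → 5). Not NE.
(Top, M): P2 can switch to L (-7 → -1). Not NE.
(Top, R): P2 can switch to L (-5 → -1). Not NE.
(Middle, L): P2 can switch to M (2 → 6). Not NE.
(Middle, M): P1 can switch to Top (-8 → 5). Not NE.
(Middle, R): P1 can switch to Top (-8 → 9). Not NE.
(The remaining 3 profiles each have a profitable deviation by the same check.)

No pure-strategy Nash equilibrium.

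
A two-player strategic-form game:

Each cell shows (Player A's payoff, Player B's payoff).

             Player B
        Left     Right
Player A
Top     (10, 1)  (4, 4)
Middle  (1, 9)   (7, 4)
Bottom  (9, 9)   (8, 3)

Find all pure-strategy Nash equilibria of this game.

This game has no pure Nash equilibrium.

Player A against Left: payoffs 10, 1, 9 → best response Top.
Player A against Right: payoffs 4, 7, 8 → best response Bottom.
Player B against Top: payoffs 1, 4 → best response Right.
Player B against Middle: payoffs 9, 4 → best response Left.
Player B against Bottom: payoffs 9, 3 → best response Left.
No profile is a mutual best response for all players.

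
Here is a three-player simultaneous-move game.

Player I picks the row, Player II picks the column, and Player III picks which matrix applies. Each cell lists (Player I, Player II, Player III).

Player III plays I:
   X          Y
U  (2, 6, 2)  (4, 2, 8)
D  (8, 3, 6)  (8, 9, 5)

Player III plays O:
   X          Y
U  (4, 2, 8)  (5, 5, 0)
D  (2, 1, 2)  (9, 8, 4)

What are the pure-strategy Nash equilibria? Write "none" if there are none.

Check each profile: it is a Nash equilibrium iff no player can strictly gain by switching unilaterally.
(U, X, I): Player I can switch to D (2 → 8). Not NE.
(U, X, O): Player II can switch to Y (2 → 5). Not NE.
(U, Y, I): Player I can switch to D (4 → 8). Not NE.
(U, Y, O): Player I can switch to D (5 → 9). Not NE.
(D, X, I): Player II can switch to Y (3 → 9). Not NE.
(D, X, O): Player I can switch to U (2 → 4). Not NE.
(D, Y, I): Player I gets 8, best alternative 4; Player II gets 9, best alternative 3; Player III gets 5, best alternative 4. No profitable deviation — NE.
(D, Y, O): Player III can switch to I (4 → 5). Not NE.

Pure NE: (D, Y, I)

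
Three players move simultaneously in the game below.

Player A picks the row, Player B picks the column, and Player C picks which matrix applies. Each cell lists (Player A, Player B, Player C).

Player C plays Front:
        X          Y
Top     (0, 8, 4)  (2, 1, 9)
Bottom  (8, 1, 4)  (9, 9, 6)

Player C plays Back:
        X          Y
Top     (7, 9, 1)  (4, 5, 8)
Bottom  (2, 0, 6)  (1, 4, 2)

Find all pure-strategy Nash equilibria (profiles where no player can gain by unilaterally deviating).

Mark each player's best response to every combination of opponents' strategies; a profile where every player is best-responding is a pure Nash equilibrium.
Player A against (X, Front): payoffs 0, 8 → best response Bottom.
Player A against (X, Back): payoffs 7, 2 → best response Top.
Player A against (Y, Front): payoffs 2, 9 → best response Bottom.
Player A against (Y, Back): payoffs 4, 1 → best response Top.
Player B against (Top, Front): payoffs 8, 1 → best response X.
Player B against (Top, Back): payoffs 9, 5 → best response X.
Player B against (Bottom, Front): payoffs 1, 9 → best response Y.
Player B against (Bottom, Back): payoffs 0, 4 → best response Y.
Player C against (Top, X): payoffs 4, 1 → best response Front.
Player C against (Top, Y): payoffs 9, 8 → best response Front.
Player C against (Bottom, X): payoffs 4, 6 → best response Back.
Player C against (Bottom, Y): payoffs 6, 2 → best response Front.
Mutual best responses: (Bottom, Y, Front).

The unique pure-strategy Nash equilibrium is (Bottom, Y, Front).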